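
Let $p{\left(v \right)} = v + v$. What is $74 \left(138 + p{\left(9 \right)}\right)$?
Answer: $11544$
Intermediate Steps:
$p{\left(v \right)} = 2 v$
$74 \left(138 + p{\left(9 \right)}\right) = 74 \left(138 + 2 \cdot 9\right) = 74 \left(138 + 18\right) = 74 \cdot 156 = 11544$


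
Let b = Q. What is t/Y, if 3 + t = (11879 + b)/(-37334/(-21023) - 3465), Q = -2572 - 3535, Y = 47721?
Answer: -113255613/1158146691427 ≈ -9.7790e-5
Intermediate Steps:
Q = -6107
b = -6107
t = -339766839/72807361 (t = -3 + (11879 - 6107)/(-37334/(-21023) - 3465) = -3 + 5772/(-37334*(-1/21023) - 3465) = -3 + 5772/(37334/21023 - 3465) = -3 + 5772/(-72807361/21023) = -3 + 5772*(-21023/72807361) = -3 - 121344756/72807361 = -339766839/72807361 ≈ -4.6667)
t/Y = -339766839/72807361/47721 = -339766839/72807361*1/47721 = -113255613/1158146691427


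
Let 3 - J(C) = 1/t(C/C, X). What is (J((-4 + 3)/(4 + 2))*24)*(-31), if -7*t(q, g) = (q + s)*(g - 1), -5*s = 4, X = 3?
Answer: -15252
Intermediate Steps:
s = -⅘ (s = -⅕*4 = -⅘ ≈ -0.80000)
t(q, g) = -(-1 + g)*(-⅘ + q)/7 (t(q, g) = -(q - ⅘)*(g - 1)/7 = -(-⅘ + q)*(-1 + g)/7 = -(-1 + g)*(-⅘ + q)/7)
J(C) = 41/2 (J(C) = 3 - 1/(-4/35 + (C/C)/7 + (4/35)*3 - ⅐*3*C/C) = 3 - 1/(-4/35 + (⅐)*1 + 12/35 - ⅐*3*1) = 3 - 1/(-4/35 + ⅐ + 12/35 - 3/7) = 3 - 1/(-2/35) = 3 - 1*(-35/2) = 3 + 35/2 = 41/2)
(J((-4 + 3)/(4 + 2))*24)*(-31) = ((41/2)*24)*(-31) = 492*(-31) = -15252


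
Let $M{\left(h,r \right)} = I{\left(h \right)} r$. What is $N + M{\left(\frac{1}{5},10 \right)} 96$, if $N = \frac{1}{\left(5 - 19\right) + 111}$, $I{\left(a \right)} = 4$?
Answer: $\frac{372481}{97} \approx 3840.0$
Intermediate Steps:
$M{\left(h,r \right)} = 4 r$
$N = \frac{1}{97}$ ($N = \frac{1}{-14 + 111} = \frac{1}{97} \approx 0.010309$)
$N + M{\left(\frac{1}{5},10 \right)} 96 = \frac{1}{97} + 4 \cdot 10 \cdot 96 = \frac{1}{97} + 40 \cdot 96 = \frac{1}{97} + 3840 = \frac{372481}{97}$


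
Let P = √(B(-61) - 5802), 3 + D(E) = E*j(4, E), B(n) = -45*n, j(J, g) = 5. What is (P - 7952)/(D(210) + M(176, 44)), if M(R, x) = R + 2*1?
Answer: -1136/175 + I*√3057/1225 ≈ -6.4914 + 0.045135*I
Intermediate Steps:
D(E) = -3 + 5*E (D(E) = -3 + E*5 = -3 + 5*E)
M(R, x) = 2 + R (M(R, x) = R + 2 = 2 + R)
P = I*√3057 (P = √(-45*(-61) - 5802) = √(2745 - 5802) = √(-3057) = I*√3057 ≈ 55.29*I)
(P - 7952)/(D(210) + M(176, 44)) = (I*√3057 - 7952)/((-3 + 5*210) + (2 + 176)) = (-7952 + I*√3057)/((-3 + 1050) + 178) = (-7952 + I*√3057)/(1047 + 178) = (-7952 + I*√3057)/1225 = (-7952 + I*√3057)*(1/1225) = -1136/175 + I*√3057/1225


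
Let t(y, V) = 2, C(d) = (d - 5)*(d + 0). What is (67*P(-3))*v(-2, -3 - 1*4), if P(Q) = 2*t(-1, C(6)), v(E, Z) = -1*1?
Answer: -268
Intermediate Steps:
C(d) = d*(-5 + d) (C(d) = (-5 + d)*d = d*(-5 + d))
v(E, Z) = -1
P(Q) = 4 (P(Q) = 2*2 = 4)
(67*P(-3))*v(-2, -3 - 1*4) = (67*4)*(-1) = 268*(-1) = -268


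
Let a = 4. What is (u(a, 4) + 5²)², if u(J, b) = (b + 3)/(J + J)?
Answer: 42849/64 ≈ 669.52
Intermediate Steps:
u(J, b) = (3 + b)/(2*J) (u(J, b) = (3 + b)/((2*J)) = (3 + b)*(1/(2*J)) = (3 + b)/(2*J))
(u(a, 4) + 5²)² = ((½)*(3 + 4)/4 + 5²)² = ((½)*(¼)*7 + 25)² = (7/8 + 25)² = (207/8)² = 42849/64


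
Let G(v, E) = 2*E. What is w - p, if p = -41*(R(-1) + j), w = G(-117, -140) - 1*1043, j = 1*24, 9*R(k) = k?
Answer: -3092/9 ≈ -343.56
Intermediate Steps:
R(k) = k/9
j = 24
w = -1323 (w = 2*(-140) - 1*1043 = -280 - 1043 = -1323)
p = -8815/9 (p = -41*((1/9)*(-1) + 24) = -41*(-1/9 + 24) = -41*215/9 = -8815/9 ≈ -979.44)
w - p = -1323 - 1*(-8815/9) = -1323 + 8815/9 = -3092/9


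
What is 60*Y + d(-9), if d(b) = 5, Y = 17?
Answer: 1025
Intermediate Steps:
60*Y + d(-9) = 60*17 + 5 = 1020 + 5 = 1025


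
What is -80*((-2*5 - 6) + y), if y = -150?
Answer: 13280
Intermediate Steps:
-80*((-2*5 - 6) + y) = -80*((-2*5 - 6) - 150) = -80*((-10 - 6) - 150) = -80*(-16 - 150) = -80*(-166) = 13280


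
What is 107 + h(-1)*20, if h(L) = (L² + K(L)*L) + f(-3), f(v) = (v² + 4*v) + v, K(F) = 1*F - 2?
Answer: 67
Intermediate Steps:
K(F) = -2 + F (K(F) = F - 2 = -2 + F)
f(v) = v² + 5*v
h(L) = -6 + L² + L*(-2 + L) (h(L) = (L² + (-2 + L)*L) - 3*(5 - 3) = (L² + L*(-2 + L)) - 3*2 = (L² + L*(-2 + L)) - 6 = -6 + L² + L*(-2 + L))
107 + h(-1)*20 = 107 + (-6 - 2*(-1) + 2*(-1)²)*20 = 107 + (-6 + 2 + 2*1)*20 = 107 + (-6 + 2 + 2)*20 = 107 - 2*20 = 107 - 40 = 67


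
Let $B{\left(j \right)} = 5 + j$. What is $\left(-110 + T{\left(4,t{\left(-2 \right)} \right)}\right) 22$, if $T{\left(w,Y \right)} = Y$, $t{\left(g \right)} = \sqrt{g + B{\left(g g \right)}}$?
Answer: $-2420 + 22 \sqrt{7} \approx -2361.8$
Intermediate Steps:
$t{\left(g \right)} = \sqrt{5 + g + g^{2}}$ ($t{\left(g \right)} = \sqrt{g + \left(5 + g g\right)} = \sqrt{g + \left(5 + g^{2}\right)} = \sqrt{5 + g + g^{2}}$)
$\left(-110 + T{\left(4,t{\left(-2 \right)} \right)}\right) 22 = \left(-110 + \sqrt{5 - 2 + \left(-2\right)^{2}}\right) 22 = \left(-110 + \sqrt{5 - 2 + 4}\right) 22 = \left(-110 + \sqrt{7}\right) 22 = -2420 + 22 \sqrt{7}$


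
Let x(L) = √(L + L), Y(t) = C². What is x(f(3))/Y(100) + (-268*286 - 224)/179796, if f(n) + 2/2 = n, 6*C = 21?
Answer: -194030/734167 ≈ -0.26429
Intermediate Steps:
C = 7/2 (C = (⅙)*21 = 7/2 ≈ 3.5000)
f(n) = -1 + n
Y(t) = 49/4 (Y(t) = (7/2)² = 49/4)
x(L) = √2*√L (x(L) = √(2*L) = √2*√L)
x(f(3))/Y(100) + (-268*286 - 224)/179796 = (√2*√(-1 + 3))/(49/4) + (-268*286 - 224)/179796 = (√2*√2)*(4/49) + (-76648 - 224)*(1/179796) = 2*(4/49) - 76872*1/179796 = 8/49 - 6406/14983 = -194030/734167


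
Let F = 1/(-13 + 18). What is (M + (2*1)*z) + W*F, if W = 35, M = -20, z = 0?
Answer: -13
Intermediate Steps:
F = ⅕ (F = 1/5 = ⅕ ≈ 0.20000)
(M + (2*1)*z) + W*F = (-20 + (2*1)*0) + 35*(⅕) = (-20 + 2*0) + 7 = (-20 + 0) + 7 = -20 + 7 = -13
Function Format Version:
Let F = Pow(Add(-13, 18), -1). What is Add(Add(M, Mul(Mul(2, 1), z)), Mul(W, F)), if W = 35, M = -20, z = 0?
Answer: -13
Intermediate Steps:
F = Rational(1, 5) (F = Pow(5, -1) = Rational(1, 5) ≈ 0.20000)
Add(Add(M, Mul(Mul(2, 1), z)), Mul(W, F)) = Add(Add(-20, Mul(Mul(2, 1), 0)), Mul(35, Rational(1, 5))) = Add(Add(-20, Mul(2, 0)), 7) = Add(Add(-20, 0), 7) = Add(-20, 7) = -13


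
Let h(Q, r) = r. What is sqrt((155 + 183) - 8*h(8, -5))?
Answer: 3*sqrt(42) ≈ 19.442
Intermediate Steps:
sqrt((155 + 183) - 8*h(8, -5)) = sqrt((155 + 183) - 8*(-5)) = sqrt(338 + 40) = sqrt(378) = 3*sqrt(42)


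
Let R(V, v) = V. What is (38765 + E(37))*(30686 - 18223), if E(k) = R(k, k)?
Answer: 483589326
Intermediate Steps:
E(k) = k
(38765 + E(37))*(30686 - 18223) = (38765 + 37)*(30686 - 18223) = 38802*12463 = 483589326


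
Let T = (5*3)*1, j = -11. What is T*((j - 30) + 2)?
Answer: -585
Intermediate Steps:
T = 15 (T = 15*1 = 15)
T*((j - 30) + 2) = 15*((-11 - 30) + 2) = 15*(-41 + 2) = 15*(-39) = -585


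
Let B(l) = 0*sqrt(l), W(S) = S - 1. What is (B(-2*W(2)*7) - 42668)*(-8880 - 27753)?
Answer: 1563056844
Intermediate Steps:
W(S) = -1 + S
B(l) = 0
(B(-2*W(2)*7) - 42668)*(-8880 - 27753) = (0 - 42668)*(-8880 - 27753) = -42668*(-36633) = 1563056844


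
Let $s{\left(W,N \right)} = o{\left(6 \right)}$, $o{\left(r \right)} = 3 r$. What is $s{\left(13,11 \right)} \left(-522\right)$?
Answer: $-9396$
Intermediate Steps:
$s{\left(W,N \right)} = 18$ ($s{\left(W,N \right)} = 3 \cdot 6 = 18$)
$s{\left(13,11 \right)} \left(-522\right) = 18 \left(-522\right) = -9396$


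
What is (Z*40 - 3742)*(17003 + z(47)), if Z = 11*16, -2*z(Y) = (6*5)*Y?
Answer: 53750804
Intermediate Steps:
z(Y) = -15*Y (z(Y) = -6*5*Y/2 = -15*Y)
Z = 176
(Z*40 - 3742)*(17003 + z(47)) = (176*40 - 3742)*(17003 - 15*47) = (7040 - 3742)*(17003 - 705) = 3298*16298 = 53750804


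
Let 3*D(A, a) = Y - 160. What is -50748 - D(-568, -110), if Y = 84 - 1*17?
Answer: -50717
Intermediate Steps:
Y = 67 (Y = 84 - 17 = 67)
D(A, a) = -31 (D(A, a) = (67 - 160)/3 = (1/3)*(-93) = -31)
-50748 - D(-568, -110) = -50748 - 1*(-31) = -50748 + 31 = -50717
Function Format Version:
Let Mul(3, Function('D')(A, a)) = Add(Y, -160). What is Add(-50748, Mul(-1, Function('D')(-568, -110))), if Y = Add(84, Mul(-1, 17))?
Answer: -50717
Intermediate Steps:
Y = 67 (Y = Add(84, -17) = 67)
Function('D')(A, a) = -31 (Function('D')(A, a) = Mul(Rational(1, 3), Add(67, -160)) = Mul(Rational(1, 3), -93) = -31)
Add(-50748, Mul(-1, Function('D')(-568, -110))) = Add(-50748, Mul(-1, -31)) = Add(-50748, 31) = -50717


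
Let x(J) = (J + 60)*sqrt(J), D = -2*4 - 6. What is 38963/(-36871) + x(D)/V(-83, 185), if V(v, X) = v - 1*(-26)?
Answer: -38963/36871 - 46*I*sqrt(14)/57 ≈ -1.0567 - 3.0196*I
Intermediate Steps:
D = -14 (D = -8 - 6 = -14)
x(J) = sqrt(J)*(60 + J) (x(J) = (60 + J)*sqrt(J) = sqrt(J)*(60 + J))
V(v, X) = 26 + v (V(v, X) = v + 26 = 26 + v)
38963/(-36871) + x(D)/V(-83, 185) = 38963/(-36871) + (sqrt(-14)*(60 - 14))/(26 - 83) = 38963*(-1/36871) + ((I*sqrt(14))*46)/(-57) = -38963/36871 + (46*I*sqrt(14))*(-1/57) = -38963/36871 - 46*I*sqrt(14)/57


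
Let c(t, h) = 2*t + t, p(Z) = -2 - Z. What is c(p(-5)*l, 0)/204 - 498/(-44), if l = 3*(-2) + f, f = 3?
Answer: 8367/748 ≈ 11.186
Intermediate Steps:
l = -3 (l = 3*(-2) + 3 = -6 + 3 = -3)
c(t, h) = 3*t
c(p(-5)*l, 0)/204 - 498/(-44) = (3*((-2 - 1*(-5))*(-3)))/204 - 498/(-44) = (3*((-2 + 5)*(-3)))*(1/204) - 498*(-1/44) = (3*(3*(-3)))*(1/204) + 249/22 = (3*(-9))*(1/204) + 249/22 = -27*1/204 + 249/22 = -9/68 + 249/22 = 8367/748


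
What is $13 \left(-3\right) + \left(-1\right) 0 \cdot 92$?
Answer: $-39$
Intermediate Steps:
$13 \left(-3\right) + \left(-1\right) 0 \cdot 92 = -39 + 0 \cdot 92 = -39 + 0 = -39$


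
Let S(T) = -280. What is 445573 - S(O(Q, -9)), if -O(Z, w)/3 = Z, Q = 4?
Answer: 445853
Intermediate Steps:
O(Z, w) = -3*Z
445573 - S(O(Q, -9)) = 445573 - 1*(-280) = 445573 + 280 = 445853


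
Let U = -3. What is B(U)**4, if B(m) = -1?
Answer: 1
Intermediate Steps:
B(U)**4 = (-1)**4 = 1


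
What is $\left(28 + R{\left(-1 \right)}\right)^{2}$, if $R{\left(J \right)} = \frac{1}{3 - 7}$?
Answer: $\frac{12321}{16} \approx 770.06$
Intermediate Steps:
$R{\left(J \right)} = - \frac{1}{4}$ ($R{\left(J \right)} = \frac{1}{-4} = - \frac{1}{4}$)
$\left(28 + R{\left(-1 \right)}\right)^{2} = \left(28 - \frac{1}{4}\right)^{2} = \left(\frac{111}{4}\right)^{2} = \frac{12321}{16}$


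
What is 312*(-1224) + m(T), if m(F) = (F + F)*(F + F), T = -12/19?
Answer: -137860992/361 ≈ -3.8189e+5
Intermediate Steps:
T = -12/19 (T = -12*1/19 = -12/19 ≈ -0.63158)
m(F) = 4*F**2 (m(F) = (2*F)*(2*F) = 4*F**2)
312*(-1224) + m(T) = 312*(-1224) + 4*(-12/19)**2 = -381888 + 4*(144/361) = -381888 + 576/361 = -137860992/361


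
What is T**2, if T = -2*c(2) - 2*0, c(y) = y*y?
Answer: 64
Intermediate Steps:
c(y) = y**2
T = -8 (T = -2*2**2 - 2*0 = -2*4 + 0 = -8 + 0 = -8)
T**2 = (-8)**2 = 64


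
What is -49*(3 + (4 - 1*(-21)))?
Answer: -1372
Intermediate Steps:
-49*(3 + (4 - 1*(-21))) = -49*(3 + (4 + 21)) = -49*(3 + 25) = -49*28 = -1372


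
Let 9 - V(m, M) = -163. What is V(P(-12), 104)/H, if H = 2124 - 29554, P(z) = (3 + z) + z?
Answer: -86/13715 ≈ -0.0062705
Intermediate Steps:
P(z) = 3 + 2*z
V(m, M) = 172 (V(m, M) = 9 - 1*(-163) = 9 + 163 = 172)
H = -27430
V(P(-12), 104)/H = 172/(-27430) = 172*(-1/27430) = -86/13715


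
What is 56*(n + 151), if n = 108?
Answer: 14504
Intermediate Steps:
56*(n + 151) = 56*(108 + 151) = 56*259 = 14504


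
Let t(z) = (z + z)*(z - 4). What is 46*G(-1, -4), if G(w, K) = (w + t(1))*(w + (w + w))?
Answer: 966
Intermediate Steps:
t(z) = 2*z*(-4 + z) (t(z) = (2*z)*(-4 + z) = 2*z*(-4 + z))
G(w, K) = 3*w*(-6 + w) (G(w, K) = (w + 2*1*(-4 + 1))*(w + (w + w)) = (w + 2*1*(-3))*(w + 2*w) = (w - 6)*(3*w) = (-6 + w)*(3*w) = 3*w*(-6 + w))
46*G(-1, -4) = 46*(3*(-1)*(-6 - 1)) = 46*(3*(-1)*(-7)) = 46*21 = 966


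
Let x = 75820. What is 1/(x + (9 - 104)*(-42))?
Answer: 1/79810 ≈ 1.2530e-5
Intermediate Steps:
1/(x + (9 - 104)*(-42)) = 1/(75820 + (9 - 104)*(-42)) = 1/(75820 - 95*(-42)) = 1/(75820 + 3990) = 1/79810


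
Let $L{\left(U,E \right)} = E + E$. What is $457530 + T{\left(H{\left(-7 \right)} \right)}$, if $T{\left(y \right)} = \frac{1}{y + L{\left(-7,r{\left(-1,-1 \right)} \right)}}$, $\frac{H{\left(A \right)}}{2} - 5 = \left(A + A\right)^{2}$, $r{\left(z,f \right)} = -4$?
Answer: $\frac{180266821}{394} \approx 4.5753 \cdot 10^{5}$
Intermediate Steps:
$L{\left(U,E \right)} = 2 E$
$H{\left(A \right)} = 10 + 8 A^{2}$ ($H{\left(A \right)} = 10 + 2 \left(A + A\right)^{2} = 10 + 2 \left(2 A\right)^{2} = 10 + 2 \cdot 4 A^{2} = 10 + 8 A^{2}$)
$T{\left(y \right)} = \frac{1}{-8 + y}$ ($T{\left(y \right)} = \frac{1}{y + 2 \left(-4\right)} = \frac{1}{y - 8} = \frac{1}{-8 + y}$)
$457530 + T{\left(H{\left(-7 \right)} \right)} = 457530 + \frac{1}{-8 + \left(10 + 8 \left(-7\right)^{2}\right)} = 457530 + \frac{1}{-8 + \left(10 + 8 \cdot 49\right)} = 457530 + \frac{1}{-8 + \left(10 + 392\right)} = 457530 + \frac{1}{-8 + 402} = 457530 + \frac{1}{394} = \frac{180266821}{394}$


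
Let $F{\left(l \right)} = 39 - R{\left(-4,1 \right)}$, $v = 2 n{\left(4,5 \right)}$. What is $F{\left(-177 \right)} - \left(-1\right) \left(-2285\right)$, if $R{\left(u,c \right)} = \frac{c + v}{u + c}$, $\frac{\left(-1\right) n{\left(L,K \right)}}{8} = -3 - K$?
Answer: $-2203$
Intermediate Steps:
$n{\left(L,K \right)} = 24 + 8 K$ ($n{\left(L,K \right)} = - 8 \left(-3 - K\right) = 24 + 8 K$)
$v = 128$ ($v = 2 \left(24 + 8 \cdot 5\right) = 2 \left(24 + 40\right) = 2 \cdot 64 = 128$)
$R{\left(u,c \right)} = \frac{128 + c}{c + u}$ ($R{\left(u,c \right)} = \frac{c + 128}{u + c} = \frac{128 + c}{c + u}$)
$F{\left(l \right)} = 82$ ($F{\left(l \right)} = 39 - \frac{128 + 1}{1 - 4} = 39 - \frac{1}{-3} \cdot 129 = 39 - \left(- \frac{1}{3}\right) 129 = 39 - -43 = 39 + 43 = 82$)
$F{\left(-177 \right)} - \left(-1\right) \left(-2285\right) = 82 - \left(-1\right) \left(-2285\right) = 82 - 2285 = -2203$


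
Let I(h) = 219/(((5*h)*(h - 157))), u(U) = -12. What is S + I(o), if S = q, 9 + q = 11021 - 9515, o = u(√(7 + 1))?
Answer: 5059933/3380 ≈ 1497.0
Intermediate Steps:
o = -12
q = 1497 (q = -9 + (11021 - 9515) = -9 + 1506 = 1497)
I(h) = 219/(5*h*(-157 + h)) (I(h) = 219/(((5*h)*(-157 + h))) = 219/((5*h*(-157 + h))) = 219*(1/(5*h*(-157 + h))) = 219/(5*h*(-157 + h)))
S = 1497
S + I(o) = 1497 + (219/5)/(-12*(-157 - 12)) = 1497 + (219/5)*(-1/12)/(-169) = 1497 + (219/5)*(-1/12)*(-1/169) = 1497 + 73/3380 = 5059933/3380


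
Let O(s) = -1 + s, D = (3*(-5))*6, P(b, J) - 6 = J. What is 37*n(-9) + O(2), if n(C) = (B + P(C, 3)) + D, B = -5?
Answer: -3181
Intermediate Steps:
P(b, J) = 6 + J
D = -90 (D = -15*6 = -90)
n(C) = -86 (n(C) = (-5 + (6 + 3)) - 90 = (-5 + 9) - 90 = 4 - 90 = -86)
37*n(-9) + O(2) = 37*(-86) + (-1 + 2) = -3182 + 1 = -3181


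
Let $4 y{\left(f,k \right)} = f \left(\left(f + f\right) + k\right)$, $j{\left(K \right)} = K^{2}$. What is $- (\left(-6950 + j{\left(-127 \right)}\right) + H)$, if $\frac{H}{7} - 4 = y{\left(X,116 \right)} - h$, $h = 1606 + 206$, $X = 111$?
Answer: $- \frac{124359}{2} \approx -62180.0$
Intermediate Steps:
$h = 1812$
$y{\left(f,k \right)} = \frac{f \left(k + 2 f\right)}{4}$ ($y{\left(f,k \right)} = \frac{f \left(\left(f + f\right) + k\right)}{4} = \frac{f \left(2 f + k\right)}{4} = \frac{f \left(k + 2 f\right)}{4}$)
$H = \frac{106001}{2}$ ($H = 28 + 7 \left(\frac{1}{4} \cdot 111 \left(116 + 2 \cdot 111\right) - 1812\right) = 28 + 7 \left(\frac{1}{4} \cdot 111 \left(116 + 222\right) - 1812\right) = 28 + 7 \left(\frac{1}{4} \cdot 111 \cdot 338 - 1812\right) = 28 + 7 \left(\frac{18759}{2} - 1812\right) = 28 + 7 \cdot \frac{15135}{2} = 28 + \frac{105945}{2} = \frac{106001}{2} \approx 53001.0$)
$- (\left(-6950 + j{\left(-127 \right)}\right) + H) = - (\left(-6950 + \left(-127\right)^{2}\right) + \frac{106001}{2}) = - (\left(-6950 + 16129\right) + \frac{106001}{2}) = - (9179 + \frac{106001}{2}) = \left(-1\right) \frac{124359}{2} = - \frac{124359}{2}$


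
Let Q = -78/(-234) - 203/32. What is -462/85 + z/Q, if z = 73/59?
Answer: -16323546/2893655 ≈ -5.6412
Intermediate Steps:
Q = -577/96 (Q = -78*(-1/234) - 203*1/32 = 1/3 - 203/32 = -577/96 ≈ -6.0104)
z = 73/59 (z = 73*(1/59) = 73/59 ≈ 1.2373)
-462/85 + z/Q = -462/85 + 73/(59*(-577/96)) = -462*1/85 + (73/59)*(-96/577) = -462/85 - 7008/34043 = -16323546/2893655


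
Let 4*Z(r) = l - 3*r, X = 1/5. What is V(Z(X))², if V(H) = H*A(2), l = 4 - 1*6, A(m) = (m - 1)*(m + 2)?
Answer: 169/25 ≈ 6.7600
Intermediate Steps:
A(m) = (-1 + m)*(2 + m)
l = -2 (l = 4 - 6 = -2)
X = ⅕ (X = 1*(⅕) = ⅕ ≈ 0.20000)
Z(r) = -½ - 3*r/4 (Z(r) = (-2 - 3*r)/4 = -½ - 3*r/4)
V(H) = 4*H (V(H) = H*(-2 + 2 + 2²) = H*(-2 + 2 + 4) = H*4 = 4*H)
V(Z(X))² = (4*(-½ - ¾*⅕))² = (4*(-½ - 3/20))² = (4*(-13/20))² = (-13/5)² = 169/25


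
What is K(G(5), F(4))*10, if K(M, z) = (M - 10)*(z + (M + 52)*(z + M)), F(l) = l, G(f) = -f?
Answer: 6450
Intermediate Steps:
K(M, z) = (-10 + M)*(z + (52 + M)*(M + z))
K(G(5), F(4))*10 = ((-1*5)³ - 530*4 - (-520)*5 + 42*(-1*5)² + 4*(-1*5)² + 43*(-1*5)*4)*10 = ((-5)³ - 2120 - 520*(-5) + 42*(-5)² + 4*(-5)² + 43*(-5)*4)*10 = (-125 - 2120 + 2600 + 42*25 + 4*25 - 860)*10 = (-125 - 2120 + 2600 + 1050 + 100 - 860)*10 = 645*10 = 6450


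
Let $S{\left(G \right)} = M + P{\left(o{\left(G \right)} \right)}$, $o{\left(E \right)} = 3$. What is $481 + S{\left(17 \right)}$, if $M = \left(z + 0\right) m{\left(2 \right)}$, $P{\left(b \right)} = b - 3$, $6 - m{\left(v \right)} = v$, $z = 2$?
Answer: $489$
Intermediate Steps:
$m{\left(v \right)} = 6 - v$
$P{\left(b \right)} = -3 + b$
$M = 8$ ($M = \left(2 + 0\right) \left(6 - 2\right) = 2 \left(6 - 2\right) = 2 \cdot 4 = 8$)
$S{\left(G \right)} = 8$ ($S{\left(G \right)} = 8 + \left(-3 + 3\right) = 8 + 0 = 8$)
$481 + S{\left(17 \right)} = 481 + 8 = 489$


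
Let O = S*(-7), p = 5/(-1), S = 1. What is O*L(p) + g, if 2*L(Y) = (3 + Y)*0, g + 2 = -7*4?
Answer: -30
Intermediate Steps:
g = -30 (g = -2 - 7*4 = -2 - 28 = -30)
p = -5 (p = 5*(-1) = -5)
O = -7 (O = 1*(-7) = -7)
L(Y) = 0 (L(Y) = ((3 + Y)*0)/2 = (½)*0 = 0)
O*L(p) + g = -7*0 - 30 = 0 - 30 = -30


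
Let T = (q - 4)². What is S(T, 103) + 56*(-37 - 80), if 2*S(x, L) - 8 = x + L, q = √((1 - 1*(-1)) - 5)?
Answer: -6490 - 4*I*√3 ≈ -6490.0 - 6.9282*I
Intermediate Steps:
q = I*√3 (q = √((1 + 1) - 5) = √(2 - 5) = √(-3) = I*√3 ≈ 1.732*I)
T = (-4 + I*√3)² (T = (I*√3 - 4)² = (-4 + I*√3)² ≈ 13.0 - 13.856*I)
S(x, L) = 4 + L/2 + x/2 (S(x, L) = 4 + (x + L)/2 = 4 + (L + x)/2 = 4 + (L/2 + x/2) = 4 + L/2 + x/2)
S(T, 103) + 56*(-37 - 80) = (4 + (½)*103 + (4 - I*√3)²/2) + 56*(-37 - 80) = (4 + 103/2 + (4 - I*√3)²/2) + 56*(-117) = (111/2 + (4 - I*√3)²/2) - 6552 = -12993/2 + (4 - I*√3)²/2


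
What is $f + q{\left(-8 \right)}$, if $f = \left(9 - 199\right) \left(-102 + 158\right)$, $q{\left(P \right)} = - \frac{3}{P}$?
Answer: $- \frac{85117}{8} \approx -10640.0$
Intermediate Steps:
$f = -10640$ ($f = \left(-190\right) 56 = -10640$)
$f + q{\left(-8 \right)} = -10640 - \frac{3}{-8} = -10640 - - \frac{3}{8} = -10640 + \frac{3}{8} = - \frac{85117}{8}$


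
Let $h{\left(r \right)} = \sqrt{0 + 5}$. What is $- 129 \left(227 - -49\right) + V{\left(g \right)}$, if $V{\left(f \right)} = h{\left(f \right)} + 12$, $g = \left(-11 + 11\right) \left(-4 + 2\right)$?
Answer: $-35592 + \sqrt{5} \approx -35590.0$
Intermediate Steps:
$h{\left(r \right)} = \sqrt{5}$
$g = 0$ ($g = 0 \left(-2\right) = 0$)
$V{\left(f \right)} = 12 + \sqrt{5}$ ($V{\left(f \right)} = \sqrt{5} + 12 = 12 + \sqrt{5}$)
$- 129 \left(227 - -49\right) + V{\left(g \right)} = - 129 \left(227 - -49\right) + \left(12 + \sqrt{5}\right) = - 129 \left(227 + 49\right) + \left(12 + \sqrt{5}\right) = \left(-129\right) 276 + \left(12 + \sqrt{5}\right) = -35604 + \left(12 + \sqrt{5}\right) = -35592 + \sqrt{5}$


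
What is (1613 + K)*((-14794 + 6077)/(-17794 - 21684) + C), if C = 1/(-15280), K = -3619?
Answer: -66777875423/150805960 ≈ -442.81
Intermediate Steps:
C = -1/15280 ≈ -6.5445e-5
(1613 + K)*((-14794 + 6077)/(-17794 - 21684) + C) = (1613 - 3619)*((-14794 + 6077)/(-17794 - 21684) - 1/15280) = -2006*(-8717/(-39478) - 1/15280) = -2006*(-8717*(-1/39478) - 1/15280) = -2006*(8717/39478 - 1/15280) = -2006*66578141/301611920 = -66777875423/150805960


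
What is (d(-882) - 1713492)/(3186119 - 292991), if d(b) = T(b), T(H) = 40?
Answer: -428363/723282 ≈ -0.59225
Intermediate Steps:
d(b) = 40
(d(-882) - 1713492)/(3186119 - 292991) = (40 - 1713492)/(3186119 - 292991) = -1713452/2893128 = -1713452*1/2893128 = -428363/723282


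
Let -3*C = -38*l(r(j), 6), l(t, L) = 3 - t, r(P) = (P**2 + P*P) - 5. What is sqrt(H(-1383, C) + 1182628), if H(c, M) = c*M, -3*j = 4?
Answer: 2*sqrt(2485733)/3 ≈ 1051.1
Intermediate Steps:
j = -4/3 (j = -1/3*4 = -4/3 ≈ -1.3333)
r(P) = -5 + 2*P**2 (r(P) = (P**2 + P**2) - 5 = 2*P**2 - 5 = -5 + 2*P**2)
C = 1520/27 (C = -(-38)*(3 - (-5 + 2*(-4/3)**2))/3 = -(-38)*(3 - (-5 + 2*(16/9)))/3 = -(-38)*(3 - (-5 + 32/9))/3 = -(-38)*(3 - 1*(-13/9))/3 = -(-38)*(3 + 13/9)/3 = -(-38)*40/(3*9) = -1/3*(-1520/9) = 1520/27 ≈ 56.296)
H(c, M) = M*c
sqrt(H(-1383, C) + 1182628) = sqrt((1520/27)*(-1383) + 1182628) = sqrt(-700720/9 + 1182628) = sqrt(9942932/9) = 2*sqrt(2485733)/3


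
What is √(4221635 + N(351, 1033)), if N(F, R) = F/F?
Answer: 2*√1055409 ≈ 2054.7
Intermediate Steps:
N(F, R) = 1
√(4221635 + N(351, 1033)) = √(4221635 + 1) = √4221636 = 2*√1055409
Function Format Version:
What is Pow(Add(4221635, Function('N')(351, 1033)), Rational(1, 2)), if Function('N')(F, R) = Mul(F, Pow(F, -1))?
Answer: Mul(2, Pow(1055409, Rational(1, 2))) ≈ 2054.7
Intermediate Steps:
Function('N')(F, R) = 1
Pow(Add(4221635, Function('N')(351, 1033)), Rational(1, 2)) = Pow(Add(4221635, 1), Rational(1, 2)) = Pow(4221636, Rational(1, 2)) = Mul(2, Pow(1055409, Rational(1, 2)))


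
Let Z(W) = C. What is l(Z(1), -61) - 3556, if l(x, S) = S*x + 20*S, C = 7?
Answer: -5203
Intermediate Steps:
Z(W) = 7
l(x, S) = 20*S + S*x
l(Z(1), -61) - 3556 = -61*(20 + 7) - 3556 = -61*27 - 3556 = -1647 - 3556 = -5203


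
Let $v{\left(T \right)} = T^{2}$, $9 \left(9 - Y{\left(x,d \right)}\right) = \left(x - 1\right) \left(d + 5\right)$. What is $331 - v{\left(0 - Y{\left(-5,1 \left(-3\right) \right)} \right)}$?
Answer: $\frac{2018}{9} \approx 224.22$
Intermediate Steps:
$Y{\left(x,d \right)} = 9 - \frac{\left(-1 + x\right) \left(5 + d\right)}{9}$ ($Y{\left(x,d \right)} = 9 - \frac{\left(x - 1\right) \left(d + 5\right)}{9} = 9 - \frac{\left(-1 + x\right) \left(5 + d\right)}{9}$)
$331 - v{\left(0 - Y{\left(-5,1 \left(-3\right) \right)} \right)} = 331 - \left(0 - \left(\frac{86}{9} - - \frac{25}{9} + \frac{1 \left(-3\right)}{9} - \frac{1}{9} \cdot 1 \left(-3\right) \left(-5\right)\right)\right)^{2} = 331 - \left(0 - \left(\frac{86}{9} + \frac{25}{9} + \frac{1}{9} \left(-3\right) - \left(- \frac{1}{3}\right) \left(-5\right)\right)\right)^{2} = 331 - \left(0 - \left(\frac{86}{9} + \frac{25}{9} - \frac{1}{3} - \frac{5}{3}\right)\right)^{2} = 331 - \left(0 - \frac{31}{3}\right)^{2} = 331 - \left(- \frac{31}{3}\right)^{2} = 331 - \frac{961}{9} = \frac{2018}{9}$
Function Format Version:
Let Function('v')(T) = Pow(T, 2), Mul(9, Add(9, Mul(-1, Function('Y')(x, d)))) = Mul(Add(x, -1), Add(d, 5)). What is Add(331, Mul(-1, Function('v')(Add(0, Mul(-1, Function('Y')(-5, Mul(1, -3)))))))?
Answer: Rational(2018, 9) ≈ 224.22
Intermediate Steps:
Function('Y')(x, d) = Add(9, Mul(Rational(-1, 9), Add(-1, x), Add(5, d))) (Function('Y')(x, d) = Add(9, Mul(Rational(-1, 9), Mul(Add(x, -1), Add(d, 5)))) = Add(9, Mul(Rational(-1, 9), Mul(Add(-1, x), Add(5, d)))) = Add(9, Mul(Rational(-1, 9), Add(-1, x), Add(5, d))))
Add(331, Mul(-1, Function('v')(Add(0, Mul(-1, Function('Y')(-5, Mul(1, -3))))))) = Add(331, Mul(-1, Pow(Add(0, Mul(-1, Add(Rational(86, 9), Mul(Rational(-5, 9), -5), Mul(Rational(1, 9), Mul(1, -3)), Mul(Rational(-1, 9), Mul(1, -3), -5)))), 2))) = Add(331, Mul(-1, Pow(Add(0, Mul(-1, Add(Rational(86, 9), Rational(25, 9), Mul(Rational(1, 9), -3), Mul(Rational(-1, 9), -3, -5)))), 2))) = Add(331, Mul(-1, Pow(Add(0, Mul(-1, Add(Rational(86, 9), Rational(25, 9), Rational(-1, 3), Rational(-5, 3)))), 2))) = Add(331, Mul(-1, Pow(Add(0, Mul(-1, Rational(31, 3))), 2))) = Add(331, Mul(-1, Pow(Add(0, Rational(-31, 3)), 2))) = Add(331, Mul(-1, Pow(Rational(-31, 3), 2))) = Add(331, Mul(-1, Rational(961, 9))) = Add(331, Rational(-961, 9)) = Rational(2018, 9)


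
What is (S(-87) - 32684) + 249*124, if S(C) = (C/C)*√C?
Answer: -1808 + I*√87 ≈ -1808.0 + 9.3274*I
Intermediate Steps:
S(C) = √C (S(C) = 1*√C = √C)
(S(-87) - 32684) + 249*124 = (√(-87) - 32684) + 249*124 = (I*√87 - 32684) + 30876 = (-32684 + I*√87) + 30876 = -1808 + I*√87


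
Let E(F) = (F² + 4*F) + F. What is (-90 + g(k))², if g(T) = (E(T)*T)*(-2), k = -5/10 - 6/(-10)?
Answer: 2029592601/250000 ≈ 8118.4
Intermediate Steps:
E(F) = F² + 5*F
k = ⅒ (k = -5*⅒ - 6*(-⅒) = -½ + ⅗ = ⅒ ≈ 0.10000)
g(T) = -2*T²*(5 + T) (g(T) = ((T*(5 + T))*T)*(-2) = (T²*(5 + T))*(-2) = -2*T²*(5 + T))
(-90 + g(k))² = (-90 + 2*(⅒)²*(-5 - 1*⅒))² = (-90 + 2*(1/100)*(-5 - ⅒))² = (-90 + 2*(1/100)*(-51/10))² = (-90 - 51/500)² = (-45051/500)² = 2029592601/250000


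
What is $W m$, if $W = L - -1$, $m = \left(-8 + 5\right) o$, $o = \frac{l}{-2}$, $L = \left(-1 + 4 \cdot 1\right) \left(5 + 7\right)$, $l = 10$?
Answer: $555$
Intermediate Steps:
$L = 36$ ($L = \left(-1 + 4\right) 12 = 3 \cdot 12 = 36$)
$o = -5$ ($o = \frac{10}{-2} = 10 \left(- \frac{1}{2}\right) = -5$)
$m = 15$ ($m = \left(-8 + 5\right) \left(-5\right) = \left(-3\right) \left(-5\right) = 15$)
$W = 37$ ($W = 36 - -1 = 36 + 1 = 37$)
$W m = 37 \cdot 15 = 555$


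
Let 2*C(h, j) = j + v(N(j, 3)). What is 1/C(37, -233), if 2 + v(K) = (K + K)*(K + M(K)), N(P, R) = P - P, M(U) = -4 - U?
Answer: -2/235 ≈ -0.0085106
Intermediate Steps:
N(P, R) = 0
v(K) = -2 - 8*K (v(K) = -2 + (K + K)*(K + (-4 - K)) = -2 + (2*K)*(-4) = -2 - 8*K)
C(h, j) = -1 + j/2 (C(h, j) = (j + (-2 - 8*0))/2 = (j + (-2 + 0))/2 = (j - 2)/2 = (-2 + j)/2 = -1 + j/2)
1/C(37, -233) = 1/(-1 + (½)*(-233)) = 1/(-1 - 233/2) = 1/(-235/2) = -2/235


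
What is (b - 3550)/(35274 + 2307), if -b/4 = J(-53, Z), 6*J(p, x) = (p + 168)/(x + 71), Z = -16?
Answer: -117196/1240173 ≈ -0.094500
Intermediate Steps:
J(p, x) = (168 + p)/(6*(71 + x)) (J(p, x) = ((p + 168)/(x + 71))/6 = ((168 + p)/(71 + x))/6 = (168 + p)/(6*(71 + x)))
b = -46/33 (b = -2*(168 - 53)/(3*(71 - 16)) = -2*115/(3*55) = -4*23/66 = -46/33 ≈ -1.3939)
(b - 3550)/(35274 + 2307) = (-46/33 - 3550)/(35274 + 2307) = -117196/33/37581 = -117196/33*1/37581 = -117196/1240173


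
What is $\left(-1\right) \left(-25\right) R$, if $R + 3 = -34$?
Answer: $-925$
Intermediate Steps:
$R = -37$ ($R = -3 - 34 = -37$)
$\left(-1\right) \left(-25\right) R = \left(-1\right) \left(-25\right) \left(-37\right) = 25 \left(-37\right) = -925$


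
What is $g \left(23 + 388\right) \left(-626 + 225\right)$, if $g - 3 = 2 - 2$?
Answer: $-494433$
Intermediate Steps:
$g = 3$ ($g = 3 + \left(2 - 2\right) = 3 + 0 = 3$)
$g \left(23 + 388\right) \left(-626 + 225\right) = 3 \left(23 + 388\right) \left(-626 + 225\right) = 3 \cdot 411 \left(-401\right) = 3 \left(-164811\right) = -494433$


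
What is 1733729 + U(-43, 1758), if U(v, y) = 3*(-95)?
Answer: 1733444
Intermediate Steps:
U(v, y) = -285
1733729 + U(-43, 1758) = 1733729 - 285 = 1733444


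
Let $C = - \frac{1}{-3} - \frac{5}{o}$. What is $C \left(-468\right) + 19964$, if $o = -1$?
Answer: $17468$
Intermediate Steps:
$C = \frac{16}{3}$ ($C = - \frac{1}{-3} - \frac{5}{-1} = \left(-1\right) \left(- \frac{1}{3}\right) - -5 = \frac{1}{3} + 5 = \frac{16}{3} \approx 5.3333$)
$C \left(-468\right) + 19964 = \frac{16}{3} \left(-468\right) + 19964 = -2496 + 19964 = 17468$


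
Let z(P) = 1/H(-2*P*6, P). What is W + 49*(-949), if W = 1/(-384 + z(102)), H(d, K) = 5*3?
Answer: -267799274/5759 ≈ -46501.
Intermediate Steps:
H(d, K) = 15
z(P) = 1/15
W = -15/5759 (W = 1/(-384 + 1/15) = 1/(-5759/15) = -15/5759 ≈ -0.0026046)
W + 49*(-949) = -15/5759 + 49*(-949) = -15/5759 - 46501 = -267799274/5759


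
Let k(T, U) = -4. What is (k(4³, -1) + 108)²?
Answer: 10816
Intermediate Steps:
(k(4³, -1) + 108)² = (-4 + 108)² = 104² = 10816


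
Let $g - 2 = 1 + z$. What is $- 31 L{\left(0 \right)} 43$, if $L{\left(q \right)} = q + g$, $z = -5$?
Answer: $2666$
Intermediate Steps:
$g = -2$ ($g = 2 + \left(1 - 5\right) = 2 - 4 = -2$)
$L{\left(q \right)} = -2 + q$ ($L{\left(q \right)} = q - 2 = -2 + q$)
$- 31 L{\left(0 \right)} 43 = - 31 \left(-2 + 0\right) 43 = \left(-31\right) \left(-2\right) 43 = 62 \cdot 43 = 2666$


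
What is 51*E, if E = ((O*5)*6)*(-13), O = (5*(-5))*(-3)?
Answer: -1491750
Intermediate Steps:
O = 75 (O = -25*(-3) = 75)
E = -29250 (E = ((75*5)*6)*(-13) = (375*6)*(-13) = 2250*(-13) = -29250)
51*E = 51*(-29250) = -1491750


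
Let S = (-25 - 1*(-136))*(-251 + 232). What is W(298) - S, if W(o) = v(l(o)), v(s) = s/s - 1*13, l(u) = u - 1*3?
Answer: 2097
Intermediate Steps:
l(u) = -3 + u (l(u) = u - 3 = -3 + u)
v(s) = -12 (v(s) = 1 - 13 = -12)
S = -2109 (S = (-25 + 136)*(-19) = 111*(-19) = -2109)
W(o) = -12
W(298) - S = -12 - 1*(-2109) = -12 + 2109 = 2097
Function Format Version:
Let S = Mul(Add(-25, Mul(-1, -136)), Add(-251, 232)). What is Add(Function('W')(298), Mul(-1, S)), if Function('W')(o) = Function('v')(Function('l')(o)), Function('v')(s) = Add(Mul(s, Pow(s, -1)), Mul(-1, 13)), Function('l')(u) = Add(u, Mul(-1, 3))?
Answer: 2097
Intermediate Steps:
Function('l')(u) = Add(-3, u) (Function('l')(u) = Add(u, -3) = Add(-3, u))
Function('v')(s) = -12 (Function('v')(s) = Add(1, -13) = -12)
S = -2109 (S = Mul(Add(-25, 136), -19) = Mul(111, -19) = -2109)
Function('W')(o) = -12
Add(Function('W')(298), Mul(-1, S)) = Add(-12, Mul(-1, -2109)) = Add(-12, 2109) = 2097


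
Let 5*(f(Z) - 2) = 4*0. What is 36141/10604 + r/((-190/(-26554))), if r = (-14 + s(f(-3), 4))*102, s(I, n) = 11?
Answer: -43078094853/1007380 ≈ -42763.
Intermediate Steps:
f(Z) = 2 (f(Z) = 2 + (4*0)/5 = 2 + (⅕)*0 = 2 + 0 = 2)
r = -306 (r = (-14 + 11)*102 = -3*102 = -306)
36141/10604 + r/((-190/(-26554))) = 36141/10604 - 306/((-190/(-26554))) = 36141*(1/10604) - 306/((-190*(-1/26554))) = 36141/10604 - 306/95/13277 = 36141/10604 - 306*13277/95 = 36141/10604 - 4062762/95 = -43078094853/1007380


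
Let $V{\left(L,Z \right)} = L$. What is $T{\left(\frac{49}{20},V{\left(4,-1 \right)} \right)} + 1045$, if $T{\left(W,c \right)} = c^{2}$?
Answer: $1061$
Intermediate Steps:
$T{\left(\frac{49}{20},V{\left(4,-1 \right)} \right)} + 1045 = 4^{2} + 1045 = 16 + 1045 = 1061$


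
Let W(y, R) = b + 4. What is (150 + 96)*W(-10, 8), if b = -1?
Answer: 738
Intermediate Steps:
W(y, R) = 3 (W(y, R) = -1 + 4 = 3)
(150 + 96)*W(-10, 8) = (150 + 96)*3 = 246*3 = 738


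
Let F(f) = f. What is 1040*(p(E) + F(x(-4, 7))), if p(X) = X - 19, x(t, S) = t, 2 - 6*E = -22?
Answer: -19760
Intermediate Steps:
E = 4 (E = 1/3 - 1/6*(-22) = 1/3 + 11/3 = 4)
p(X) = -19 + X
1040*(p(E) + F(x(-4, 7))) = 1040*((-19 + 4) - 4) = 1040*(-15 - 4) = 1040*(-19) = -19760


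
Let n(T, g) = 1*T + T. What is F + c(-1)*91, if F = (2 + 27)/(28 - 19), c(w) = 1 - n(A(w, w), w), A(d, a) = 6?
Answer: -8980/9 ≈ -997.78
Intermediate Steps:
n(T, g) = 2*T (n(T, g) = T + T = 2*T)
c(w) = -11 (c(w) = 1 - 2*6 = 1 - 1*12 = 1 - 12 = -11)
F = 29/9 ≈ 3.2222
F + c(-1)*91 = 29/9 - 11*91 = 29/9 - 1001 = -8980/9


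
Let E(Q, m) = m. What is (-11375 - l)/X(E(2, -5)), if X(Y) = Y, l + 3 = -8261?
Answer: 3111/5 ≈ 622.20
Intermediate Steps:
l = -8264 (l = -3 - 8261 = -8264)
(-11375 - l)/X(E(2, -5)) = (-11375 - 1*(-8264))/(-5) = (-11375 + 8264)*(-⅕) = -3111*(-⅕) = 3111/5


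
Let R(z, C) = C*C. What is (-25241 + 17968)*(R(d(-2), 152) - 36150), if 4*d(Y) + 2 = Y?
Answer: 94883558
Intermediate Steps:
d(Y) = -½ + Y/4
R(z, C) = C²
(-25241 + 17968)*(R(d(-2), 152) - 36150) = (-25241 + 17968)*(152² - 36150) = -7273*(23104 - 36150) = -7273*(-13046) = 94883558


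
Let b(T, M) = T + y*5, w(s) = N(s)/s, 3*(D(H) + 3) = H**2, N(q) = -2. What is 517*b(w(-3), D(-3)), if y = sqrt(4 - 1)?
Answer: 1034/3 + 2585*sqrt(3) ≈ 4822.0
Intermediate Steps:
y = sqrt(3) ≈ 1.7320
D(H) = -3 + H**2/3
w(s) = -2/s
b(T, M) = T + 5*sqrt(3) (b(T, M) = T + sqrt(3)*5 = T + 5*sqrt(3))
517*b(w(-3), D(-3)) = 517*(-2/(-3) + 5*sqrt(3)) = 517*(-2*(-1/3) + 5*sqrt(3)) = 517*(2/3 + 5*sqrt(3)) = 1034/3 + 2585*sqrt(3)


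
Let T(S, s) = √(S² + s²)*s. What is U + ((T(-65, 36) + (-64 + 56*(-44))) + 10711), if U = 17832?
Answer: 26015 + 36*√5521 ≈ 28690.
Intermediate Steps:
T(S, s) = s*√(S² + s²)
U + ((T(-65, 36) + (-64 + 56*(-44))) + 10711) = 17832 + ((36*√((-65)² + 36²) + (-64 + 56*(-44))) + 10711) = 17832 + ((36*√(4225 + 1296) + (-64 - 2464)) + 10711) = 17832 + ((36*√5521 - 2528) + 10711) = 17832 + ((-2528 + 36*√5521) + 10711) = 17832 + (8183 + 36*√5521) = 26015 + 36*√5521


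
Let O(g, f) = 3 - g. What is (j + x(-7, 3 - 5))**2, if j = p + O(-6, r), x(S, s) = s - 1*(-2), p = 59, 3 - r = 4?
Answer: 4624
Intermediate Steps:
r = -1 (r = 3 - 1*4 = 3 - 4 = -1)
x(S, s) = 2 + s (x(S, s) = s + 2 = 2 + s)
j = 68 (j = 59 + (3 - 1*(-6)) = 59 + (3 + 6) = 59 + 9 = 68)
(j + x(-7, 3 - 5))**2 = (68 + (2 + (3 - 5)))**2 = (68 + (2 - 2))**2 = (68 + 0)**2 = 68**2 = 4624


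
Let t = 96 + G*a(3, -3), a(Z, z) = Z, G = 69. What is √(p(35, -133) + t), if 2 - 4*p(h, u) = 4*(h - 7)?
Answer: √1102/2 ≈ 16.598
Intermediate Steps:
p(h, u) = 15/2 - h (p(h, u) = ½ - (h - 7) = ½ - (-7 + h) = ½ - (-28 + 4*h)/4 = ½ + (7 - h) = 15/2 - h)
t = 303 (t = 96 + 69*3 = 96 + 207 = 303)
√(p(35, -133) + t) = √((15/2 - 1*35) + 303) = √((15/2 - 35) + 303) = √(-55/2 + 303) = √(551/2) = √1102/2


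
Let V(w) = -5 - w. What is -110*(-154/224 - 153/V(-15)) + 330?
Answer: 16709/8 ≈ 2088.6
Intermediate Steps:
-110*(-154/224 - 153/V(-15)) + 330 = -110*(-154/224 - 153/(-5 - 1*(-15))) + 330 = -110*(-154*1/224 - 153/(-5 + 15)) + 330 = -110*(-11/16 - 153/10) + 330 = -110*(-1279/80) + 330 = 14069/8 + 330 = 16709/8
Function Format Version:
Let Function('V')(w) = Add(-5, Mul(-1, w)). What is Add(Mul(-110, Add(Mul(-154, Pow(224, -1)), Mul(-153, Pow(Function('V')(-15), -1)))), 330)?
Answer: Rational(16709, 8) ≈ 2088.6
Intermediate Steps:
Add(Mul(-110, Add(Mul(-154, Pow(224, -1)), Mul(-153, Pow(Function('V')(-15), -1)))), 330) = Add(Mul(-110, Add(Mul(-154, Pow(224, -1)), Mul(-153, Pow(Add(-5, Mul(-1, -15)), -1)))), 330) = Add(Mul(-110, Add(Mul(-154, Rational(1, 224)), Mul(-153, Pow(Add(-5, 15), -1)))), 330) = Add(Mul(-110, Add(Rational(-11, 16), Mul(-153, Pow(10, -1)))), 330) = Add(Mul(-110, Add(Rational(-11, 16), Mul(-153, Rational(1, 10)))), 330) = Add(Mul(-110, Add(Rational(-11, 16), Rational(-153, 10))), 330) = Add(Mul(-110, Rational(-1279, 80)), 330) = Add(Rational(14069, 8), 330) = Rational(16709, 8)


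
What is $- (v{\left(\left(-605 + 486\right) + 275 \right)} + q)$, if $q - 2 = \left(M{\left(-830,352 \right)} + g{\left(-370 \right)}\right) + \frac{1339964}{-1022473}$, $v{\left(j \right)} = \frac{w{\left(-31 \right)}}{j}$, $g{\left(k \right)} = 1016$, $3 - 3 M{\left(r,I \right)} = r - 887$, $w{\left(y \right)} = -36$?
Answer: $- \frac{63395258473}{39876447} \approx -1589.8$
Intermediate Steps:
$M{\left(r,I \right)} = \frac{890}{3} - \frac{r}{3}$ ($M{\left(r,I \right)} = 1 - \frac{r - 887}{3} = 1 - \frac{-887 + r}{3} = 1 - \left(- \frac{887}{3} + \frac{r}{3}\right) = \frac{890}{3} - \frac{r}{3}$)
$v{\left(j \right)} = - \frac{36}{j}$
$q = \frac{4877266210}{3067419}$ ($q = 2 + \left(\left(\left(\frac{890}{3} - - \frac{830}{3}\right) + 1016\right) + \frac{1339964}{-1022473}\right) = 2 + \left(\left(\left(\frac{890}{3} + \frac{830}{3}\right) + 1016\right) + 1339964 \left(- \frac{1}{1022473}\right)\right) = 2 + \left(\left(\frac{1720}{3} + 1016\right) - \frac{1339964}{1022473}\right) = 2 + \left(\frac{4768}{3} - \frac{1339964}{1022473}\right) = 2 + \frac{4871131372}{3067419} = \frac{4877266210}{3067419} \approx 1590.0$)
$- (v{\left(\left(-605 + 486\right) + 275 \right)} + q) = - (- \frac{36}{\left(-605 + 486\right) + 275} + \frac{4877266210}{3067419}) = - (- \frac{36}{-119 + 275} + \frac{4877266210}{3067419}) = - (- \frac{36}{156} + \frac{4877266210}{3067419}) = - (\left(-36\right) \frac{1}{156} + \frac{4877266210}{3067419}) = - (- \frac{3}{13} + \frac{4877266210}{3067419}) = \left(-1\right) \frac{63395258473}{39876447} = - \frac{63395258473}{39876447}$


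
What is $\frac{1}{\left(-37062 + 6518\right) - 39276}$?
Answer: $- \frac{1}{69820} \approx -1.4323 \cdot 10^{-5}$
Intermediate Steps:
$\frac{1}{\left(-37062 + 6518\right) - 39276} = \frac{1}{-30544 - 39276} = \frac{1}{-69820} = - \frac{1}{69820}$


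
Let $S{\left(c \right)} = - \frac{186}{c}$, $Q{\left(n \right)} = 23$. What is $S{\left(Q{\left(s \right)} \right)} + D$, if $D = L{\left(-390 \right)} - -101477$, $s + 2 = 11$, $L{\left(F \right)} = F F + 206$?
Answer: $\frac{5836823}{23} \approx 2.5378 \cdot 10^{5}$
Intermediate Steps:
$L{\left(F \right)} = 206 + F^{2}$ ($L{\left(F \right)} = F^{2} + 206 = 206 + F^{2}$)
$s = 9$ ($s = -2 + 11 = 9$)
$D = 253783$ ($D = \left(206 + \left(-390\right)^{2}\right) - -101477 = \left(206 + 152100\right) + 101477 = 152306 + 101477 = 253783$)
$S{\left(Q{\left(s \right)} \right)} + D = - \frac{186}{23} + 253783 = \frac{5836823}{23}$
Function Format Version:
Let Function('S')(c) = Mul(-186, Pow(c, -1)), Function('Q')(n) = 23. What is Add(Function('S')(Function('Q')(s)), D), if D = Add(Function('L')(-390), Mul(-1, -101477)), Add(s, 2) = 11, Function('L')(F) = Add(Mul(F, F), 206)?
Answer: Rational(5836823, 23) ≈ 2.5378e+5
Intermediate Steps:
Function('L')(F) = Add(206, Pow(F, 2)) (Function('L')(F) = Add(Pow(F, 2), 206) = Add(206, Pow(F, 2)))
s = 9 (s = Add(-2, 11) = 9)
D = 253783 (D = Add(Add(206, Pow(-390, 2)), Mul(-1, -101477)) = Add(Add(206, 152100), 101477) = Add(152306, 101477) = 253783)
Add(Function('S')(Function('Q')(s)), D) = Add(Mul(-186, Pow(23, -1)), 253783) = Add(Mul(-186, Rational(1, 23)), 253783) = Add(Rational(-186, 23), 253783) = Rational(5836823, 23)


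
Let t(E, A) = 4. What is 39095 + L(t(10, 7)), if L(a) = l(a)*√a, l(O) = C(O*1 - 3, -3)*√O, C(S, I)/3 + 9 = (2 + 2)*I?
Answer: 38843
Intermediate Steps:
C(S, I) = -27 + 12*I (C(S, I) = -27 + 3*((2 + 2)*I) = -27 + 3*(4*I) = -27 + 12*I)
l(O) = -63*√O (l(O) = (-27 + 12*(-3))*√O = (-27 - 36)*√O = -63*√O)
L(a) = -63*a (L(a) = (-63*√a)*√a = -63*a)
39095 + L(t(10, 7)) = 39095 - 63*4 = 39095 - 252 = 38843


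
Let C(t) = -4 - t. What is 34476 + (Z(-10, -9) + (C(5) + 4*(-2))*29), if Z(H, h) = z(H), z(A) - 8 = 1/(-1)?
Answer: 33990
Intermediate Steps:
z(A) = 7 (z(A) = 8 + 1/(-1) = 8 - 1 = 7)
Z(H, h) = 7
34476 + (Z(-10, -9) + (C(5) + 4*(-2))*29) = 34476 + (7 + ((-4 - 1*5) + 4*(-2))*29) = 34476 + (7 + ((-4 - 5) - 8)*29) = 34476 + (7 + (-9 - 8)*29) = 34476 + (7 - 17*29) = 34476 + (7 - 493) = 34476 - 486 = 33990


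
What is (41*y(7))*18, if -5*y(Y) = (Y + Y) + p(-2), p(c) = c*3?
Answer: -5904/5 ≈ -1180.8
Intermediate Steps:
p(c) = 3*c
y(Y) = 6/5 - 2*Y/5 (y(Y) = -((Y + Y) + 3*(-2))/5 = -(2*Y - 6)/5 = -(-6 + 2*Y)/5 = 6/5 - 2*Y/5)
(41*y(7))*18 = (41*(6/5 - ⅖*7))*18 = (41*(6/5 - 14/5))*18 = (41*(-8/5))*18 = -328/5*18 = -5904/5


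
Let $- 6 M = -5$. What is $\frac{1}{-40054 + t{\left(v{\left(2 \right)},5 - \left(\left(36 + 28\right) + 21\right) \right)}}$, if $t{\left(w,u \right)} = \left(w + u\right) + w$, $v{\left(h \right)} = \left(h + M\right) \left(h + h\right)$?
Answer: $- \frac{3}{120334} \approx -2.4931 \cdot 10^{-5}$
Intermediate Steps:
$M = \frac{5}{6}$ ($M = \left(- \frac{1}{6}\right) \left(-5\right) = \frac{5}{6} \approx 0.83333$)
$v{\left(h \right)} = 2 h \left(\frac{5}{6} + h\right)$ ($v{\left(h \right)} = \left(h + \frac{5}{6}\right) \left(h + h\right) = \left(\frac{5}{6} + h\right) 2 h = 2 h \left(\frac{5}{6} + h\right)$)
$t{\left(w,u \right)} = u + 2 w$ ($t{\left(w,u \right)} = \left(u + w\right) + w = u + 2 w$)
$\frac{1}{-40054 + t{\left(v{\left(2 \right)},5 - \left(\left(36 + 28\right) + 21\right) \right)}} = \frac{1}{-40054 + \left(\left(5 - \left(\left(36 + 28\right) + 21\right)\right) + 2 \cdot \frac{1}{3} \cdot 2 \left(5 + 6 \cdot 2\right)\right)} = \frac{1}{-40054 + \left(\left(5 - \left(64 + 21\right)\right) + 2 \cdot \frac{1}{3} \cdot 2 \left(5 + 12\right)\right)} = \frac{1}{-40054 + \left(\left(5 - 85\right) + 2 \cdot \frac{1}{3} \cdot 2 \cdot 17\right)} = \frac{1}{-40054 + \left(\left(5 - 85\right) + 2 \cdot \frac{34}{3}\right)} = \frac{1}{-40054 + \left(-80 + \frac{68}{3}\right)} = \frac{1}{-40054 - \frac{172}{3}} = \frac{1}{- \frac{120334}{3}} = - \frac{3}{120334}$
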